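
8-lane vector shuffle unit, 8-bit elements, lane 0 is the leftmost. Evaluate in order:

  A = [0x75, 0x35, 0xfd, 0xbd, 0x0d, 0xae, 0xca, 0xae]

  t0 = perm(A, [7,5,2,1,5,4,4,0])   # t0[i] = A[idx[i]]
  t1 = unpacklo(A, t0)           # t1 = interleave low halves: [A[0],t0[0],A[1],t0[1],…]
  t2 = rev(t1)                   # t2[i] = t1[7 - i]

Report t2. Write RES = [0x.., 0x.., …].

t0 = [0xae, 0xae, 0xfd, 0x35, 0xae, 0x0d, 0x0d, 0x75]
t1 = [0x75, 0xae, 0x35, 0xae, 0xfd, 0xfd, 0xbd, 0x35]
t2 = [0x35, 0xbd, 0xfd, 0xfd, 0xae, 0x35, 0xae, 0x75]

RES = [0x35, 0xbd, 0xfd, 0xfd, 0xae, 0x35, 0xae, 0x75]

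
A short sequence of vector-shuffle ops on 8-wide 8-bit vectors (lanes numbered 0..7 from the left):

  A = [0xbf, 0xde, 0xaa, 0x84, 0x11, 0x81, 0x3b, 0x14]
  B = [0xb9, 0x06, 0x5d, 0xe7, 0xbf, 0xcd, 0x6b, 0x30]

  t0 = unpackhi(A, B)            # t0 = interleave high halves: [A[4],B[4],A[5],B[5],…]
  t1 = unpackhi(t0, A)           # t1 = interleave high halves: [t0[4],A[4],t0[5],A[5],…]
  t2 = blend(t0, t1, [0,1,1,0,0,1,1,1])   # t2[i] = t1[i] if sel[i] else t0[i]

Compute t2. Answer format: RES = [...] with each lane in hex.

→ t0 |11|bf|81|cd|3b|6b|14|30|
→ t1 |3b|11|6b|81|14|3b|30|14|
→ t2 |11|11|6b|cd|3b|3b|30|14|

RES = [0x11, 0x11, 0x6b, 0xcd, 0x3b, 0x3b, 0x30, 0x14]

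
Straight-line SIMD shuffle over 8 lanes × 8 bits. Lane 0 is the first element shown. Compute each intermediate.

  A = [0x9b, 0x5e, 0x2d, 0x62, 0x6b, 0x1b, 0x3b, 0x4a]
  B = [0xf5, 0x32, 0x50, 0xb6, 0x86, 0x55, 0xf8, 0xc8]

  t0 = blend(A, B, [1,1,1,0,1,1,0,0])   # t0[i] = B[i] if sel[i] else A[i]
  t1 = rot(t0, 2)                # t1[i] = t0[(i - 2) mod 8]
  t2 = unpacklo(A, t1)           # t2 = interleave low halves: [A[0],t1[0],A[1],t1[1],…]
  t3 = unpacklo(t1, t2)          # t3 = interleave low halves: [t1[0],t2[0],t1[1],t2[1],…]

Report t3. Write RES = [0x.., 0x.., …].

→ t0 |f5|32|50|62|86|55|3b|4a|
→ t1 |3b|4a|f5|32|50|62|86|55|
→ t2 |9b|3b|5e|4a|2d|f5|62|32|
→ t3 |3b|9b|4a|3b|f5|5e|32|4a|

RES = [ 0x3b  0x9b  0x4a  0x3b  0xf5  0x5e  0x32  0x4a ]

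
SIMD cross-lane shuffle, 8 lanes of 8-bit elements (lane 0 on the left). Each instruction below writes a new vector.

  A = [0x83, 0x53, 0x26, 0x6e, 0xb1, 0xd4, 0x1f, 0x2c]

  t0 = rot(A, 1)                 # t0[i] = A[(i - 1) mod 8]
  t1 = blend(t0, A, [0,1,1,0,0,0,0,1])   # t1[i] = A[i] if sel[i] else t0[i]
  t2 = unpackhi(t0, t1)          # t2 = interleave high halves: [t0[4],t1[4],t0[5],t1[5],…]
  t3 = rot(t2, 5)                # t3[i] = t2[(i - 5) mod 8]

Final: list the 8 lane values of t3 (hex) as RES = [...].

RES = [ 0xb1  0xd4  0xd4  0x1f  0x2c  0x6e  0x6e  0xb1 ]

t0 = [0x2c, 0x83, 0x53, 0x26, 0x6e, 0xb1, 0xd4, 0x1f]
t1 = [0x2c, 0x53, 0x26, 0x26, 0x6e, 0xb1, 0xd4, 0x2c]
t2 = [0x6e, 0x6e, 0xb1, 0xb1, 0xd4, 0xd4, 0x1f, 0x2c]
t3 = [0xb1, 0xd4, 0xd4, 0x1f, 0x2c, 0x6e, 0x6e, 0xb1]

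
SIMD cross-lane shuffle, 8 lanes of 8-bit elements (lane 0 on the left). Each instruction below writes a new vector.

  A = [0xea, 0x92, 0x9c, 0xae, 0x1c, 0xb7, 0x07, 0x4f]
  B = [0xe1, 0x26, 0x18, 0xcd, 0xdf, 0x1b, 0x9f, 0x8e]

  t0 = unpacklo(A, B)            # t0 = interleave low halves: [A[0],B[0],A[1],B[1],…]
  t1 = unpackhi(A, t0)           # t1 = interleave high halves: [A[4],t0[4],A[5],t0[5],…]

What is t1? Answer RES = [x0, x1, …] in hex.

→ t0 |ea|e1|92|26|9c|18|ae|cd|
→ t1 |1c|9c|b7|18|07|ae|4f|cd|

RES = [ 0x1c  0x9c  0xb7  0x18  0x07  0xae  0x4f  0xcd ]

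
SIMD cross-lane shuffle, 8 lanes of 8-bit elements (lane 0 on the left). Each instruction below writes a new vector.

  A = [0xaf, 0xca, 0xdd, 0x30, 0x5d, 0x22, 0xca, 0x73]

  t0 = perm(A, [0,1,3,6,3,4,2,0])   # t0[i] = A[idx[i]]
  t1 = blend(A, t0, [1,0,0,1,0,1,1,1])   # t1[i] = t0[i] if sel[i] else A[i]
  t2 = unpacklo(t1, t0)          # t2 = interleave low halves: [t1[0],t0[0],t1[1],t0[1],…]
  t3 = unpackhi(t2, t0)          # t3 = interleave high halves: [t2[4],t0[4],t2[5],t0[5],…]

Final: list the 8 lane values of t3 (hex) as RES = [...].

RES = [ 0xdd  0x30  0x30  0x5d  0xca  0xdd  0xca  0xaf ]

  t0: af ca 30 ca 30 5d dd af
  t1: af ca dd ca 5d 5d dd af
  t2: af af ca ca dd 30 ca ca
  t3: dd 30 30 5d ca dd ca af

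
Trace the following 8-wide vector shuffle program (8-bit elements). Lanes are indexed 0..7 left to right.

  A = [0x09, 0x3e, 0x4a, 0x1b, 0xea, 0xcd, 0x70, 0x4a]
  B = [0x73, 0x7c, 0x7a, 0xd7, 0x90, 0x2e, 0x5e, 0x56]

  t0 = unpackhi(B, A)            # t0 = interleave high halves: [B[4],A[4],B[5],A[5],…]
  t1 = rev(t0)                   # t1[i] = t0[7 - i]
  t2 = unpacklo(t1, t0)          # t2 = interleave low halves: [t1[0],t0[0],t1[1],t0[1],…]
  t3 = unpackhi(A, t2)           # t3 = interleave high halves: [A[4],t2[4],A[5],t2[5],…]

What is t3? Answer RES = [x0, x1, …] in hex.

RES = [0xea, 0x70, 0xcd, 0x2e, 0x70, 0x5e, 0x4a, 0xcd]

  t0: 90 ea 2e cd 5e 70 56 4a
  t1: 4a 56 70 5e cd 2e ea 90
  t2: 4a 90 56 ea 70 2e 5e cd
  t3: ea 70 cd 2e 70 5e 4a cd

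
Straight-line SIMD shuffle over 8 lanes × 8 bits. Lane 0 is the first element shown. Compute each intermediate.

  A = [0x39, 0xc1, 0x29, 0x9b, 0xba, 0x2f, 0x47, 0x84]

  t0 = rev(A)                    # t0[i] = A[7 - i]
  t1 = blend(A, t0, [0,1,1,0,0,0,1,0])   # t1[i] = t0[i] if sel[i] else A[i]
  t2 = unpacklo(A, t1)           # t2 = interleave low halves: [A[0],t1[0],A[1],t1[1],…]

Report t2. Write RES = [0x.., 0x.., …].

  t0: 84 47 2f ba 9b 29 c1 39
  t1: 39 47 2f 9b ba 2f c1 84
  t2: 39 39 c1 47 29 2f 9b 9b

RES = [ 0x39  0x39  0xc1  0x47  0x29  0x2f  0x9b  0x9b ]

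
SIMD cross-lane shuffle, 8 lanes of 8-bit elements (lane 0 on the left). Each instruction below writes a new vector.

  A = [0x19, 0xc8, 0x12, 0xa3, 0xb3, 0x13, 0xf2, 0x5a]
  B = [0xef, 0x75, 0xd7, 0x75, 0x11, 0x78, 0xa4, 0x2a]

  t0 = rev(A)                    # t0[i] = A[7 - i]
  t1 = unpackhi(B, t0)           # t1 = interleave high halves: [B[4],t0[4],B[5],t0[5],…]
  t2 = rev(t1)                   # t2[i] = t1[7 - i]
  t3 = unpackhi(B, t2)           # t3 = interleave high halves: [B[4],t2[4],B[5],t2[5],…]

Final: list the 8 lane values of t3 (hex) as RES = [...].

t0 = [0x5a, 0xf2, 0x13, 0xb3, 0xa3, 0x12, 0xc8, 0x19]
t1 = [0x11, 0xa3, 0x78, 0x12, 0xa4, 0xc8, 0x2a, 0x19]
t2 = [0x19, 0x2a, 0xc8, 0xa4, 0x12, 0x78, 0xa3, 0x11]
t3 = [0x11, 0x12, 0x78, 0x78, 0xa4, 0xa3, 0x2a, 0x11]

RES = [ 0x11  0x12  0x78  0x78  0xa4  0xa3  0x2a  0x11 ]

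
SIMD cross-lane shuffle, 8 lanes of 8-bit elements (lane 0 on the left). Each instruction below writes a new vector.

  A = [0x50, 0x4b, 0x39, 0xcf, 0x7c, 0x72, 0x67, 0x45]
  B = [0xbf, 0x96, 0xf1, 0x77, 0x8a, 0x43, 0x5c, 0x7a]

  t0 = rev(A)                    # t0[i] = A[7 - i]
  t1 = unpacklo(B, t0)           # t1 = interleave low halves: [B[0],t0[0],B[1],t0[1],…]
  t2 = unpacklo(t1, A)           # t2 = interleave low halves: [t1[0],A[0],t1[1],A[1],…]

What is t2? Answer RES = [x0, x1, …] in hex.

RES = [ 0xbf  0x50  0x45  0x4b  0x96  0x39  0x67  0xcf ]

→ t0 |45|67|72|7c|cf|39|4b|50|
→ t1 |bf|45|96|67|f1|72|77|7c|
→ t2 |bf|50|45|4b|96|39|67|cf|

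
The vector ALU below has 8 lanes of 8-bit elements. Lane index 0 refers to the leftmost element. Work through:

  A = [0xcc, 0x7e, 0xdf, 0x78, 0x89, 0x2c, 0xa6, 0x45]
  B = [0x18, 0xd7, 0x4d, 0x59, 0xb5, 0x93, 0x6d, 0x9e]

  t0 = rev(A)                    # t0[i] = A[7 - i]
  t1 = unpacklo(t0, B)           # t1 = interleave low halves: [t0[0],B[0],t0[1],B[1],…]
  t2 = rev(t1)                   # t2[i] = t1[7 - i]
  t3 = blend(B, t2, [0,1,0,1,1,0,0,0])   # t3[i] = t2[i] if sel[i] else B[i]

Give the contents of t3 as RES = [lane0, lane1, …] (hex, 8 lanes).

t0 = [0x45, 0xa6, 0x2c, 0x89, 0x78, 0xdf, 0x7e, 0xcc]
t1 = [0x45, 0x18, 0xa6, 0xd7, 0x2c, 0x4d, 0x89, 0x59]
t2 = [0x59, 0x89, 0x4d, 0x2c, 0xd7, 0xa6, 0x18, 0x45]
t3 = [0x18, 0x89, 0x4d, 0x2c, 0xd7, 0x93, 0x6d, 0x9e]

RES = [ 0x18  0x89  0x4d  0x2c  0xd7  0x93  0x6d  0x9e ]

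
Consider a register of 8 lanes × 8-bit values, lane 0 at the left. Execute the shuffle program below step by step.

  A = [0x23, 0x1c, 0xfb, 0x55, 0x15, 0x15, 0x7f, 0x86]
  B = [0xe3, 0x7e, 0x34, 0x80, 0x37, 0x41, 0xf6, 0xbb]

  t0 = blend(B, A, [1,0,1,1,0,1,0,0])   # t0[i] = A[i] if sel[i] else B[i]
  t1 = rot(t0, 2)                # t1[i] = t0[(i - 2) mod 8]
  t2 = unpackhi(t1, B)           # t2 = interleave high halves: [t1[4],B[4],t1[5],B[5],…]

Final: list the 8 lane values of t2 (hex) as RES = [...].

→ t0 |23|7e|fb|55|37|15|f6|bb|
→ t1 |f6|bb|23|7e|fb|55|37|15|
→ t2 |fb|37|55|41|37|f6|15|bb|

RES = [ 0xfb  0x37  0x55  0x41  0x37  0xf6  0x15  0xbb ]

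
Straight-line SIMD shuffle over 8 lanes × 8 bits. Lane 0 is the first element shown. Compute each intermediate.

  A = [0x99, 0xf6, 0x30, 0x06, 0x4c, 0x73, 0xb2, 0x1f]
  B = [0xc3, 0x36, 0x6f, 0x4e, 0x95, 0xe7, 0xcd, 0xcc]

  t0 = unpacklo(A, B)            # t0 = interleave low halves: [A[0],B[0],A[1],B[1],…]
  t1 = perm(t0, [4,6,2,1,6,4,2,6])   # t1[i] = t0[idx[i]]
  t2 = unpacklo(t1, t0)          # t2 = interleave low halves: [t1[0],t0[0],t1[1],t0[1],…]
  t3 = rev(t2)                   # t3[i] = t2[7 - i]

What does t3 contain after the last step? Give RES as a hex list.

t0 = [0x99, 0xc3, 0xf6, 0x36, 0x30, 0x6f, 0x06, 0x4e]
t1 = [0x30, 0x06, 0xf6, 0xc3, 0x06, 0x30, 0xf6, 0x06]
t2 = [0x30, 0x99, 0x06, 0xc3, 0xf6, 0xf6, 0xc3, 0x36]
t3 = [0x36, 0xc3, 0xf6, 0xf6, 0xc3, 0x06, 0x99, 0x30]

RES = [0x36, 0xc3, 0xf6, 0xf6, 0xc3, 0x06, 0x99, 0x30]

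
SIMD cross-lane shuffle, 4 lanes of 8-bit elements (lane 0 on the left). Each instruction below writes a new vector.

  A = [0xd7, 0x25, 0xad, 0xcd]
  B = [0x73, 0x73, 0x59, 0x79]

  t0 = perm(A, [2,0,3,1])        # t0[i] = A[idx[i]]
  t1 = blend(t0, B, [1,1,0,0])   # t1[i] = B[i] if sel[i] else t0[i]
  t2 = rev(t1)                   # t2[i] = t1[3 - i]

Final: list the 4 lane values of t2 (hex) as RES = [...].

RES = [0x25, 0xcd, 0x73, 0x73]

→ t0 |ad|d7|cd|25|
→ t1 |73|73|cd|25|
→ t2 |25|cd|73|73|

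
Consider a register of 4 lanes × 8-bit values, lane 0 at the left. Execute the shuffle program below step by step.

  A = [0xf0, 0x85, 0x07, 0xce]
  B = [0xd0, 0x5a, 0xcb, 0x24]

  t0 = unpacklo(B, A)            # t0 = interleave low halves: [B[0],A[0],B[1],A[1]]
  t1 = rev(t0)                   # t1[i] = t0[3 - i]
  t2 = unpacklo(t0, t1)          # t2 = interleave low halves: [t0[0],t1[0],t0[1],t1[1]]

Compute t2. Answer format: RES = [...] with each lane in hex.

→ t0 |d0|f0|5a|85|
→ t1 |85|5a|f0|d0|
→ t2 |d0|85|f0|5a|

RES = [ 0xd0  0x85  0xf0  0x5a ]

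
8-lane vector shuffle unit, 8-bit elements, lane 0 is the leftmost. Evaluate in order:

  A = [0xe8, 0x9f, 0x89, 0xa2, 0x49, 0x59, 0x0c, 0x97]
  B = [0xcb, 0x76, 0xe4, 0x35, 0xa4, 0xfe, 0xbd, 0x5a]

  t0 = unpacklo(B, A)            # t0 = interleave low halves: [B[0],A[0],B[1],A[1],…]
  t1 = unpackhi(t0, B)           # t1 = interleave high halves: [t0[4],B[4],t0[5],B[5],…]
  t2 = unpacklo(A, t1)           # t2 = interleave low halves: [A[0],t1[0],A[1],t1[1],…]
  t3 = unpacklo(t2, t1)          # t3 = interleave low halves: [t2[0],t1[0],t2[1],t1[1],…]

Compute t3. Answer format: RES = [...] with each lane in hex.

RES = [ 0xe8  0xe4  0xe4  0xa4  0x9f  0x89  0xa4  0xfe ]

t0 = [0xcb, 0xe8, 0x76, 0x9f, 0xe4, 0x89, 0x35, 0xa2]
t1 = [0xe4, 0xa4, 0x89, 0xfe, 0x35, 0xbd, 0xa2, 0x5a]
t2 = [0xe8, 0xe4, 0x9f, 0xa4, 0x89, 0x89, 0xa2, 0xfe]
t3 = [0xe8, 0xe4, 0xe4, 0xa4, 0x9f, 0x89, 0xa4, 0xfe]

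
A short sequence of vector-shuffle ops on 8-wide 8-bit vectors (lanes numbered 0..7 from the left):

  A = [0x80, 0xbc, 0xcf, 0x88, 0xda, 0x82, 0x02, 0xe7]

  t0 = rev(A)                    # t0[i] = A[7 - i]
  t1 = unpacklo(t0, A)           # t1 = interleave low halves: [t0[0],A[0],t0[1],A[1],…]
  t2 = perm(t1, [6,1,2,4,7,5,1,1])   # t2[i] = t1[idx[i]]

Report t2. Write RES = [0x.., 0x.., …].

RES = [0xda, 0x80, 0x02, 0x82, 0x88, 0xcf, 0x80, 0x80]

  t0: e7 02 82 da 88 cf bc 80
  t1: e7 80 02 bc 82 cf da 88
  t2: da 80 02 82 88 cf 80 80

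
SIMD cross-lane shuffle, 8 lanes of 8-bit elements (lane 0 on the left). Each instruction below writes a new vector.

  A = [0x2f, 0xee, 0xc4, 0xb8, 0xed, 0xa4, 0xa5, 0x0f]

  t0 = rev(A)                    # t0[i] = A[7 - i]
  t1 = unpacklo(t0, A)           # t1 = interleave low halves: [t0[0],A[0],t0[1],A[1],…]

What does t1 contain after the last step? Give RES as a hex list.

RES = [0x0f, 0x2f, 0xa5, 0xee, 0xa4, 0xc4, 0xed, 0xb8]

  t0: 0f a5 a4 ed b8 c4 ee 2f
  t1: 0f 2f a5 ee a4 c4 ed b8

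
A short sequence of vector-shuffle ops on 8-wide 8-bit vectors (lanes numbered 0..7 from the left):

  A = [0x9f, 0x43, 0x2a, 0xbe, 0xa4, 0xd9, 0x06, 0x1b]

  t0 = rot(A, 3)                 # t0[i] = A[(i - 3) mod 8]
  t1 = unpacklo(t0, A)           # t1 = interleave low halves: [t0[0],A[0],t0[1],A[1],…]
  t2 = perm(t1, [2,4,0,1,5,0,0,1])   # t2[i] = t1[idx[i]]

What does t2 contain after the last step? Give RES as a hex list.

  t0: d9 06 1b 9f 43 2a be a4
  t1: d9 9f 06 43 1b 2a 9f be
  t2: 06 1b d9 9f 2a d9 d9 9f

RES = [ 0x06  0x1b  0xd9  0x9f  0x2a  0xd9  0xd9  0x9f ]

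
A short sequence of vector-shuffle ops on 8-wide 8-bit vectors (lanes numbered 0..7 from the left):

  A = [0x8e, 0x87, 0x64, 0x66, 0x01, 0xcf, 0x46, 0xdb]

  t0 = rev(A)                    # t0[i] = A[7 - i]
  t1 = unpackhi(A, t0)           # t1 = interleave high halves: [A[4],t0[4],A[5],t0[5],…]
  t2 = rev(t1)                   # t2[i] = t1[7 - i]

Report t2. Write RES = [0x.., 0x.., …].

  t0: db 46 cf 01 66 64 87 8e
  t1: 01 66 cf 64 46 87 db 8e
  t2: 8e db 87 46 64 cf 66 01

RES = [0x8e, 0xdb, 0x87, 0x46, 0x64, 0xcf, 0x66, 0x01]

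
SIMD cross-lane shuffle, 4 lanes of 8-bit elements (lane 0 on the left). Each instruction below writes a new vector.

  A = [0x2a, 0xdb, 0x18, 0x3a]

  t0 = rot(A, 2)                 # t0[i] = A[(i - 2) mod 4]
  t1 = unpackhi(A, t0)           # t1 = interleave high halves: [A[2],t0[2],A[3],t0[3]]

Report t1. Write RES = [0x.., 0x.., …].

  t0: 18 3a 2a db
  t1: 18 2a 3a db

RES = [ 0x18  0x2a  0x3a  0xdb ]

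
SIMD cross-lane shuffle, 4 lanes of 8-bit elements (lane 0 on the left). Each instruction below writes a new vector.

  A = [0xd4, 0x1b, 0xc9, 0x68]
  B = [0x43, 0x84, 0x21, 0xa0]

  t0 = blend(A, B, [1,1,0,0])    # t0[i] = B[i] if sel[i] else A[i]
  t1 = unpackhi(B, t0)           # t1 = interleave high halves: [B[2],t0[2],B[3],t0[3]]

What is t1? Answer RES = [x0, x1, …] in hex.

t0 = [0x43, 0x84, 0xc9, 0x68]
t1 = [0x21, 0xc9, 0xa0, 0x68]

RES = [0x21, 0xc9, 0xa0, 0x68]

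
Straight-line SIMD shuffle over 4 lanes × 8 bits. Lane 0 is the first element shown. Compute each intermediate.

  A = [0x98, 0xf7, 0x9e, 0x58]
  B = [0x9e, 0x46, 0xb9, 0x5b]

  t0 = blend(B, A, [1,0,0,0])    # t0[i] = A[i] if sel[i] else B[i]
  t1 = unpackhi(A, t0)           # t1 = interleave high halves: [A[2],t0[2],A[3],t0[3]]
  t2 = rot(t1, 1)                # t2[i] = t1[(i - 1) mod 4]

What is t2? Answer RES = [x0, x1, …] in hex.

t0 = [0x98, 0x46, 0xb9, 0x5b]
t1 = [0x9e, 0xb9, 0x58, 0x5b]
t2 = [0x5b, 0x9e, 0xb9, 0x58]

RES = [ 0x5b  0x9e  0xb9  0x58 ]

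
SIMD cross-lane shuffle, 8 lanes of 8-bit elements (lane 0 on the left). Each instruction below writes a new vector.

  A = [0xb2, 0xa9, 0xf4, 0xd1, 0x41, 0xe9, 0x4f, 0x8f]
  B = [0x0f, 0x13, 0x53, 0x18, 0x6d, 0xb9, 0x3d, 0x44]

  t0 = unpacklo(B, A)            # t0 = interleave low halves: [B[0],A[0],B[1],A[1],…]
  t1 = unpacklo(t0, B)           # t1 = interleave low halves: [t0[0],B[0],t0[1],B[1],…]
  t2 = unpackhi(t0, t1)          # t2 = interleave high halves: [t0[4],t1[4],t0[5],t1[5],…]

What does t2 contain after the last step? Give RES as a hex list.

RES = [ 0x53  0x13  0xf4  0x53  0x18  0xa9  0xd1  0x18 ]

→ t0 |0f|b2|13|a9|53|f4|18|d1|
→ t1 |0f|0f|b2|13|13|53|a9|18|
→ t2 |53|13|f4|53|18|a9|d1|18|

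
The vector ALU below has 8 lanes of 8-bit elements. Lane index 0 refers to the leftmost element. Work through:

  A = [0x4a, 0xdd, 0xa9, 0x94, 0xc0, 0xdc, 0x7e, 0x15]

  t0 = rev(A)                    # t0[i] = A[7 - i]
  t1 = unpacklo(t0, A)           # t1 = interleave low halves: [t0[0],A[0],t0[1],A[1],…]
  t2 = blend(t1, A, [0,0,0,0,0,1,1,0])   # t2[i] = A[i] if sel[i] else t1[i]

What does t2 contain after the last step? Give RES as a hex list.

  t0: 15 7e dc c0 94 a9 dd 4a
  t1: 15 4a 7e dd dc a9 c0 94
  t2: 15 4a 7e dd dc dc 7e 94

RES = [ 0x15  0x4a  0x7e  0xdd  0xdc  0xdc  0x7e  0x94 ]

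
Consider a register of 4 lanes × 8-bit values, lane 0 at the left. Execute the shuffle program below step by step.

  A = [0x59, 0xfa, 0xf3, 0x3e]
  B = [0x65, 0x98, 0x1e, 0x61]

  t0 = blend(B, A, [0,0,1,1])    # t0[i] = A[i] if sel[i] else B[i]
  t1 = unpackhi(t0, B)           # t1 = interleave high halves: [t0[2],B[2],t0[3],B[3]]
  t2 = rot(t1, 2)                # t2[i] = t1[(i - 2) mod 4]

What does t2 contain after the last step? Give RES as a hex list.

  t0: 65 98 f3 3e
  t1: f3 1e 3e 61
  t2: 3e 61 f3 1e

RES = [ 0x3e  0x61  0xf3  0x1e ]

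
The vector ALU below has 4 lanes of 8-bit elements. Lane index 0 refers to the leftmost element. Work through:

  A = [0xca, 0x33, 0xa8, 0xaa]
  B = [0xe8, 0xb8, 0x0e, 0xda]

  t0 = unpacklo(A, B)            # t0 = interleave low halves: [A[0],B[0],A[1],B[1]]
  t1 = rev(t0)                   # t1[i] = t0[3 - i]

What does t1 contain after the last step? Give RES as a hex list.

  t0: ca e8 33 b8
  t1: b8 33 e8 ca

RES = [0xb8, 0x33, 0xe8, 0xca]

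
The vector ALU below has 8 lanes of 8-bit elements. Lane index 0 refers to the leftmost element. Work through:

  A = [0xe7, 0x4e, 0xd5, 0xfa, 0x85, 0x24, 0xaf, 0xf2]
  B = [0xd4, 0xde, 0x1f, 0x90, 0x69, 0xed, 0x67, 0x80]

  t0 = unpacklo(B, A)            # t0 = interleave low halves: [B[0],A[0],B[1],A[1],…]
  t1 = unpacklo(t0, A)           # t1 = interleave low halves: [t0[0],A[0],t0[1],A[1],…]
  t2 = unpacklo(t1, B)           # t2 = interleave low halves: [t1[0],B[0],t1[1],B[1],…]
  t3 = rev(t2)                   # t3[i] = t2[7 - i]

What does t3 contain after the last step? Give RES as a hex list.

t0 = [0xd4, 0xe7, 0xde, 0x4e, 0x1f, 0xd5, 0x90, 0xfa]
t1 = [0xd4, 0xe7, 0xe7, 0x4e, 0xde, 0xd5, 0x4e, 0xfa]
t2 = [0xd4, 0xd4, 0xe7, 0xde, 0xe7, 0x1f, 0x4e, 0x90]
t3 = [0x90, 0x4e, 0x1f, 0xe7, 0xde, 0xe7, 0xd4, 0xd4]

RES = [0x90, 0x4e, 0x1f, 0xe7, 0xde, 0xe7, 0xd4, 0xd4]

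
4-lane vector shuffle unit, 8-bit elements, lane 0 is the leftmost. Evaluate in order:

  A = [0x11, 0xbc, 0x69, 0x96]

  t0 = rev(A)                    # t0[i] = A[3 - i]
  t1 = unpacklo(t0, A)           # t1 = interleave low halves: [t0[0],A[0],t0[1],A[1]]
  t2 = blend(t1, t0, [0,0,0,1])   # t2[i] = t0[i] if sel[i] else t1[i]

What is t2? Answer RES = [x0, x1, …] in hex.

RES = [ 0x96  0x11  0x69  0x11 ]

→ t0 |96|69|bc|11|
→ t1 |96|11|69|bc|
→ t2 |96|11|69|11|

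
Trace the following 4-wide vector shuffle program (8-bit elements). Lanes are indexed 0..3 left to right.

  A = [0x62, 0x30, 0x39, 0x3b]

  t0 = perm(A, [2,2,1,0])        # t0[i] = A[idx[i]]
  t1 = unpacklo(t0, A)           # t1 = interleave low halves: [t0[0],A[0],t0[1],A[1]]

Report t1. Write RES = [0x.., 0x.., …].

RES = [ 0x39  0x62  0x39  0x30 ]

  t0: 39 39 30 62
  t1: 39 62 39 30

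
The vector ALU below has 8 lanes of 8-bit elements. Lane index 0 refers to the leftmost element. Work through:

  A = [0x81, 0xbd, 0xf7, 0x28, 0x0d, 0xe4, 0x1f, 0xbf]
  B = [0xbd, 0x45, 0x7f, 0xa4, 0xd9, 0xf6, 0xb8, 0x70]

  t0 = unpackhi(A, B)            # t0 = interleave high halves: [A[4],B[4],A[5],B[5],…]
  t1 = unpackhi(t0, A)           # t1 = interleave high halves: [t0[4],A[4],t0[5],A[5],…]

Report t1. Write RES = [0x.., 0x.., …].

  t0: 0d d9 e4 f6 1f b8 bf 70
  t1: 1f 0d b8 e4 bf 1f 70 bf

RES = [ 0x1f  0x0d  0xb8  0xe4  0xbf  0x1f  0x70  0xbf ]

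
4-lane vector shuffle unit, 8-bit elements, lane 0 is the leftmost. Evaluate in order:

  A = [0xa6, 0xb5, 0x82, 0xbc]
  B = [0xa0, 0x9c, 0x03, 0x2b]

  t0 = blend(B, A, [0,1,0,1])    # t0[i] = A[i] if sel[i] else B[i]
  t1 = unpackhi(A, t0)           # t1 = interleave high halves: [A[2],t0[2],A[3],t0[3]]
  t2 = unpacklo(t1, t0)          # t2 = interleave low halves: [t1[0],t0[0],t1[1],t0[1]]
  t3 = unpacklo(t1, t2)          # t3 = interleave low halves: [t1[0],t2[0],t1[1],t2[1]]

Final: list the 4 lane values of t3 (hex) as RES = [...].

RES = [ 0x82  0x82  0x03  0xa0 ]

→ t0 |a0|b5|03|bc|
→ t1 |82|03|bc|bc|
→ t2 |82|a0|03|b5|
→ t3 |82|82|03|a0|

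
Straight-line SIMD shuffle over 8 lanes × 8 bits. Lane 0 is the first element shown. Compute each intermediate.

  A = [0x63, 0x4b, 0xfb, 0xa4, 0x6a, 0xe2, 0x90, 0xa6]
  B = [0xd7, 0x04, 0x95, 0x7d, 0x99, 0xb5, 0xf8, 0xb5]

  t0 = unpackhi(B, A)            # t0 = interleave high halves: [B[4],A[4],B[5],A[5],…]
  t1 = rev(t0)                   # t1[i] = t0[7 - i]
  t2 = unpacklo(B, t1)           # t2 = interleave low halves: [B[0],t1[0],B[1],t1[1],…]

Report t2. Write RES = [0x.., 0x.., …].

RES = [ 0xd7  0xa6  0x04  0xb5  0x95  0x90  0x7d  0xf8 ]

t0 = [0x99, 0x6a, 0xb5, 0xe2, 0xf8, 0x90, 0xb5, 0xa6]
t1 = [0xa6, 0xb5, 0x90, 0xf8, 0xe2, 0xb5, 0x6a, 0x99]
t2 = [0xd7, 0xa6, 0x04, 0xb5, 0x95, 0x90, 0x7d, 0xf8]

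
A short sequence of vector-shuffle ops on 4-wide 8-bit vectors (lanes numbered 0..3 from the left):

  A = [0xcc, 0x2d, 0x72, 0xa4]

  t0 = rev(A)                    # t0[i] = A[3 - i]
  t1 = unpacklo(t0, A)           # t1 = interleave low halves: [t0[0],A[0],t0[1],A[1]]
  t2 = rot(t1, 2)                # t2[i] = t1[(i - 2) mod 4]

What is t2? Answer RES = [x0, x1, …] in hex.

t0 = [0xa4, 0x72, 0x2d, 0xcc]
t1 = [0xa4, 0xcc, 0x72, 0x2d]
t2 = [0x72, 0x2d, 0xa4, 0xcc]

RES = [0x72, 0x2d, 0xa4, 0xcc]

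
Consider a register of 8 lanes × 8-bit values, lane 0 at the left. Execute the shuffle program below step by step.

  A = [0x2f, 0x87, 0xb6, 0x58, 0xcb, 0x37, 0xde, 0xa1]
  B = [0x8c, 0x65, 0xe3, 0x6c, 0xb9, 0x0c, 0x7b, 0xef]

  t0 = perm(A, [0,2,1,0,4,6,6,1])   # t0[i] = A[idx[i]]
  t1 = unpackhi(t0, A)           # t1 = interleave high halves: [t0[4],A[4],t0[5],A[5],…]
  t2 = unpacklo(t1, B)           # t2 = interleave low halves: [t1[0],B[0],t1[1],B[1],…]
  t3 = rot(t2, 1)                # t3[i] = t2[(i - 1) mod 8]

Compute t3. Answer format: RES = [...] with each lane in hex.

t0 = [0x2f, 0xb6, 0x87, 0x2f, 0xcb, 0xde, 0xde, 0x87]
t1 = [0xcb, 0xcb, 0xde, 0x37, 0xde, 0xde, 0x87, 0xa1]
t2 = [0xcb, 0x8c, 0xcb, 0x65, 0xde, 0xe3, 0x37, 0x6c]
t3 = [0x6c, 0xcb, 0x8c, 0xcb, 0x65, 0xde, 0xe3, 0x37]

RES = [ 0x6c  0xcb  0x8c  0xcb  0x65  0xde  0xe3  0x37 ]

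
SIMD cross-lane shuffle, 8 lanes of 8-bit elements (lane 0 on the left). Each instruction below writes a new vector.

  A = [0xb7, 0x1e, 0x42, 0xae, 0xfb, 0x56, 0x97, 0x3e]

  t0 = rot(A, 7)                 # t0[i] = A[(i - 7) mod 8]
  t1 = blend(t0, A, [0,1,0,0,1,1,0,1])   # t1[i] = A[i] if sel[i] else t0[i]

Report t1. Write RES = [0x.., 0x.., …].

RES = [ 0x1e  0x1e  0xae  0xfb  0xfb  0x56  0x3e  0x3e ]

t0 = [0x1e, 0x42, 0xae, 0xfb, 0x56, 0x97, 0x3e, 0xb7]
t1 = [0x1e, 0x1e, 0xae, 0xfb, 0xfb, 0x56, 0x3e, 0x3e]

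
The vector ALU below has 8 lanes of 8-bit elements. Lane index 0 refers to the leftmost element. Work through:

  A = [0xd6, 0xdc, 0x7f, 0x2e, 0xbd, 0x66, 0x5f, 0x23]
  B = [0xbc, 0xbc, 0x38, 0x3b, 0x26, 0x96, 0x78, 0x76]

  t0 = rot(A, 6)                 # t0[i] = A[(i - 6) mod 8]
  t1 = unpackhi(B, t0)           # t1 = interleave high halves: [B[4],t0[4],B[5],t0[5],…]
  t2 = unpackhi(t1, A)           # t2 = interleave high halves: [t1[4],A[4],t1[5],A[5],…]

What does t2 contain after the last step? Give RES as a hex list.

  t0: 7f 2e bd 66 5f 23 d6 dc
  t1: 26 5f 96 23 78 d6 76 dc
  t2: 78 bd d6 66 76 5f dc 23

RES = [ 0x78  0xbd  0xd6  0x66  0x76  0x5f  0xdc  0x23 ]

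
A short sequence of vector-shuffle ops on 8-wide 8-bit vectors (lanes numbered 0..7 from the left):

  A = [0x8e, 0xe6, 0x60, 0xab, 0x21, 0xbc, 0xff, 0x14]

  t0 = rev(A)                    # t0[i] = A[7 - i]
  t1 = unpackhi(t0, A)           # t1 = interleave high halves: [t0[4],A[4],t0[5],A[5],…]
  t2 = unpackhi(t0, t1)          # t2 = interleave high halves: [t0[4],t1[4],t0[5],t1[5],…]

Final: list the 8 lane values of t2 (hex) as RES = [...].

RES = [0xab, 0xe6, 0x60, 0xff, 0xe6, 0x8e, 0x8e, 0x14]

→ t0 |14|ff|bc|21|ab|60|e6|8e|
→ t1 |ab|21|60|bc|e6|ff|8e|14|
→ t2 |ab|e6|60|ff|e6|8e|8e|14|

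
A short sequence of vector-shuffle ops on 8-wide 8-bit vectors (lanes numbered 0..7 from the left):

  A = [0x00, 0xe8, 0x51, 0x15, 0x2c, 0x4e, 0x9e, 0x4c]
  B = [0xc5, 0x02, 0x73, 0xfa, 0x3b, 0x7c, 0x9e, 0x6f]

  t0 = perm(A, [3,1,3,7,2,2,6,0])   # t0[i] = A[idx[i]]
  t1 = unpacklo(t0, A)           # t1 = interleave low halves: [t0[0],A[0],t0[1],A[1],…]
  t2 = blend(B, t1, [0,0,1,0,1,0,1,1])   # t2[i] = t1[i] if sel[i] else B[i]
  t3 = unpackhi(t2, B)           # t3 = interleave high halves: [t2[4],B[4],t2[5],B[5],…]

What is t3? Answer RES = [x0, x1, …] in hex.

→ t0 |15|e8|15|4c|51|51|9e|00|
→ t1 |15|00|e8|e8|15|51|4c|15|
→ t2 |c5|02|e8|fa|15|7c|4c|15|
→ t3 |15|3b|7c|7c|4c|9e|15|6f|

RES = [ 0x15  0x3b  0x7c  0x7c  0x4c  0x9e  0x15  0x6f ]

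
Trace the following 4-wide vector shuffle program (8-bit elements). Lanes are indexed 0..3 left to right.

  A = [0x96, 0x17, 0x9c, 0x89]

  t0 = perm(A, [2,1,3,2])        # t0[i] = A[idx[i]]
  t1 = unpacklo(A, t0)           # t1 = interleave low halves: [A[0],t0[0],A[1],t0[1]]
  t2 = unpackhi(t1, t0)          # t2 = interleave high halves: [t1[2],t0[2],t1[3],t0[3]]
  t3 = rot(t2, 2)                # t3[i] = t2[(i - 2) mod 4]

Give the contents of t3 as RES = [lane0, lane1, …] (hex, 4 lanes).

RES = [0x17, 0x9c, 0x17, 0x89]

t0 = [0x9c, 0x17, 0x89, 0x9c]
t1 = [0x96, 0x9c, 0x17, 0x17]
t2 = [0x17, 0x89, 0x17, 0x9c]
t3 = [0x17, 0x9c, 0x17, 0x89]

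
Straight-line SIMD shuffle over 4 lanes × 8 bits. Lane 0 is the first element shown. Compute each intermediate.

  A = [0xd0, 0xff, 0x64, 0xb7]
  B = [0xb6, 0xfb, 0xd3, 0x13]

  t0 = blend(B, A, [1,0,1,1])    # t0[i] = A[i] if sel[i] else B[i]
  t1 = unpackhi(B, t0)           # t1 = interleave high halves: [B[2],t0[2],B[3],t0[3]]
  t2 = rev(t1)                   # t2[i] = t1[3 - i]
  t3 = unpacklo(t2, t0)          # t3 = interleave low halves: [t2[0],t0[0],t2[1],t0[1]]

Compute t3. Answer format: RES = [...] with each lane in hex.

RES = [0xb7, 0xd0, 0x13, 0xfb]

  t0: d0 fb 64 b7
  t1: d3 64 13 b7
  t2: b7 13 64 d3
  t3: b7 d0 13 fb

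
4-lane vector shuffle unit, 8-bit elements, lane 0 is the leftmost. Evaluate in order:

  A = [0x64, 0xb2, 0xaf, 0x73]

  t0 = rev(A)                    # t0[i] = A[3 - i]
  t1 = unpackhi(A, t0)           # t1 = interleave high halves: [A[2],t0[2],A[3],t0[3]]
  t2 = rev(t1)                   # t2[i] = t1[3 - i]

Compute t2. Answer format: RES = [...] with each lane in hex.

RES = [ 0x64  0x73  0xb2  0xaf ]

→ t0 |73|af|b2|64|
→ t1 |af|b2|73|64|
→ t2 |64|73|b2|af|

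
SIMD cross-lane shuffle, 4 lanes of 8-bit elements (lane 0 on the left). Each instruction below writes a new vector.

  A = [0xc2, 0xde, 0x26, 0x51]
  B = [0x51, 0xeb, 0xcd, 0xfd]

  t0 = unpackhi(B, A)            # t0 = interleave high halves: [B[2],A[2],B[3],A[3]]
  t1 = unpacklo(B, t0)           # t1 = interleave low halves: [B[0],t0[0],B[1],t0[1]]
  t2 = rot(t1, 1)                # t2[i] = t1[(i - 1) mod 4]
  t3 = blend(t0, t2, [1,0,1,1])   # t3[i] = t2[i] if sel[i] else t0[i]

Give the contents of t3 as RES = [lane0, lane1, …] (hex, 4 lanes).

→ t0 |cd|26|fd|51|
→ t1 |51|cd|eb|26|
→ t2 |26|51|cd|eb|
→ t3 |26|26|cd|eb|

RES = [ 0x26  0x26  0xcd  0xeb ]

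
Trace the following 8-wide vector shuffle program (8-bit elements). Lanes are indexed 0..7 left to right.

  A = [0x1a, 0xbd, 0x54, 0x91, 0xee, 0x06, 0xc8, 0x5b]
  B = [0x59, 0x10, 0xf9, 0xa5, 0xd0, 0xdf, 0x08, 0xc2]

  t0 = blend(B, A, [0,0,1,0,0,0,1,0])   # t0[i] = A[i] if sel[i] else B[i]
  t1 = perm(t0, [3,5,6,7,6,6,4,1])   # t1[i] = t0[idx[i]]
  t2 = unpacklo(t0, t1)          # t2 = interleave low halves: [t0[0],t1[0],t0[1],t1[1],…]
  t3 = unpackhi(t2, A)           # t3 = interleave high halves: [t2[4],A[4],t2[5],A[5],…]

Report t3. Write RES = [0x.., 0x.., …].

→ t0 |59|10|54|a5|d0|df|c8|c2|
→ t1 |a5|df|c8|c2|c8|c8|d0|10|
→ t2 |59|a5|10|df|54|c8|a5|c2|
→ t3 |54|ee|c8|06|a5|c8|c2|5b|

RES = [ 0x54  0xee  0xc8  0x06  0xa5  0xc8  0xc2  0x5b ]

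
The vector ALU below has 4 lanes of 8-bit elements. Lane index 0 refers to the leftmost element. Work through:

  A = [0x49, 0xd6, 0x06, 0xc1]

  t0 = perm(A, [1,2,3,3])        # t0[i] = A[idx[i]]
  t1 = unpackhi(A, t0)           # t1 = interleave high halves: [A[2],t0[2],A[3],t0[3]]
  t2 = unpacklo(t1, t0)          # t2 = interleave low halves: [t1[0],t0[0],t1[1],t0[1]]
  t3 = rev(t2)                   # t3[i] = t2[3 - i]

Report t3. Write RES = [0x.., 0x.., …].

  t0: d6 06 c1 c1
  t1: 06 c1 c1 c1
  t2: 06 d6 c1 06
  t3: 06 c1 d6 06

RES = [0x06, 0xc1, 0xd6, 0x06]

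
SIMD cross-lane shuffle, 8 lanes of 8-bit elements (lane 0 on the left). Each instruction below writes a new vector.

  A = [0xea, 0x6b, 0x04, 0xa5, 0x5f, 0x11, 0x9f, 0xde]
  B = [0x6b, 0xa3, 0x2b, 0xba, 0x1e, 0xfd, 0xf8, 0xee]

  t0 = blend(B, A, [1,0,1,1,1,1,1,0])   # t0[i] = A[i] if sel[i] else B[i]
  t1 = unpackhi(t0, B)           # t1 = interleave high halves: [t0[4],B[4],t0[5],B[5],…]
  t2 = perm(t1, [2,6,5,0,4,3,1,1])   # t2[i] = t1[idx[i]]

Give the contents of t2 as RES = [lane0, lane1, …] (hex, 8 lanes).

→ t0 |ea|a3|04|a5|5f|11|9f|ee|
→ t1 |5f|1e|11|fd|9f|f8|ee|ee|
→ t2 |11|ee|f8|5f|9f|fd|1e|1e|

RES = [0x11, 0xee, 0xf8, 0x5f, 0x9f, 0xfd, 0x1e, 0x1e]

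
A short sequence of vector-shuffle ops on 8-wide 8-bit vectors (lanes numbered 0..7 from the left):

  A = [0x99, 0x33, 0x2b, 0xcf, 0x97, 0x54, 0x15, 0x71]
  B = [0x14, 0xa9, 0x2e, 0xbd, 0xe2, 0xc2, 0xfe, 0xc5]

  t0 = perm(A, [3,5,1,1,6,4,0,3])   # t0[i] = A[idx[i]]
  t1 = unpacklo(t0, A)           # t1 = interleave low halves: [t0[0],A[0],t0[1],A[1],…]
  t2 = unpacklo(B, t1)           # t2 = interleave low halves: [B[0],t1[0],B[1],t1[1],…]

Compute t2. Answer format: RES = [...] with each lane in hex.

RES = [0x14, 0xcf, 0xa9, 0x99, 0x2e, 0x54, 0xbd, 0x33]

  t0: cf 54 33 33 15 97 99 cf
  t1: cf 99 54 33 33 2b 33 cf
  t2: 14 cf a9 99 2e 54 bd 33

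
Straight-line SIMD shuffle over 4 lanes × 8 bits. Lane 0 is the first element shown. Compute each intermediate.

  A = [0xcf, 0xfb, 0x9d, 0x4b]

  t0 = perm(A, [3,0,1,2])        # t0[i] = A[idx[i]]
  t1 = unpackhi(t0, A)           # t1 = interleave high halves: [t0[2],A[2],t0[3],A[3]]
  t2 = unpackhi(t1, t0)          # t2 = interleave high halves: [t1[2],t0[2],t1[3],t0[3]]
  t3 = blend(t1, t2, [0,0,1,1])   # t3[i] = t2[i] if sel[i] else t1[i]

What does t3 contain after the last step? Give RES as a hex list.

  t0: 4b cf fb 9d
  t1: fb 9d 9d 4b
  t2: 9d fb 4b 9d
  t3: fb 9d 4b 9d

RES = [ 0xfb  0x9d  0x4b  0x9d ]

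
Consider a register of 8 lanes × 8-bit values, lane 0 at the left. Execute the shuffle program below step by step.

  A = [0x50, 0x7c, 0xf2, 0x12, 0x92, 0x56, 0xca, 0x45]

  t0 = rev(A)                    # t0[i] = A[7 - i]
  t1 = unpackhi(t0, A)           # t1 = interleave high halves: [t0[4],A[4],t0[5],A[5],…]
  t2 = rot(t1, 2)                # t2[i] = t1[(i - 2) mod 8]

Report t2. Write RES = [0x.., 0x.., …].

RES = [0x50, 0x45, 0x12, 0x92, 0xf2, 0x56, 0x7c, 0xca]

t0 = [0x45, 0xca, 0x56, 0x92, 0x12, 0xf2, 0x7c, 0x50]
t1 = [0x12, 0x92, 0xf2, 0x56, 0x7c, 0xca, 0x50, 0x45]
t2 = [0x50, 0x45, 0x12, 0x92, 0xf2, 0x56, 0x7c, 0xca]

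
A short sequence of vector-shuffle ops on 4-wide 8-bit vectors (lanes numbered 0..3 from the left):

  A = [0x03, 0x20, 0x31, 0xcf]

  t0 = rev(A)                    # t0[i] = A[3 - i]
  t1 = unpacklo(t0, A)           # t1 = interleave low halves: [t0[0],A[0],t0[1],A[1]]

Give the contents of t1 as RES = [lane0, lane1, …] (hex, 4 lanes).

t0 = [0xcf, 0x31, 0x20, 0x03]
t1 = [0xcf, 0x03, 0x31, 0x20]

RES = [ 0xcf  0x03  0x31  0x20 ]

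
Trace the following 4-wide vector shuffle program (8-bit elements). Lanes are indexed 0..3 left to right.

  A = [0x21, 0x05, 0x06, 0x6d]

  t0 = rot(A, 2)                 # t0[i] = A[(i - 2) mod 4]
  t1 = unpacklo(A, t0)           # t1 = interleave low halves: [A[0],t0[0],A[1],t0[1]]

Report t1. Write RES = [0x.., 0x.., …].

RES = [0x21, 0x06, 0x05, 0x6d]

  t0: 06 6d 21 05
  t1: 21 06 05 6d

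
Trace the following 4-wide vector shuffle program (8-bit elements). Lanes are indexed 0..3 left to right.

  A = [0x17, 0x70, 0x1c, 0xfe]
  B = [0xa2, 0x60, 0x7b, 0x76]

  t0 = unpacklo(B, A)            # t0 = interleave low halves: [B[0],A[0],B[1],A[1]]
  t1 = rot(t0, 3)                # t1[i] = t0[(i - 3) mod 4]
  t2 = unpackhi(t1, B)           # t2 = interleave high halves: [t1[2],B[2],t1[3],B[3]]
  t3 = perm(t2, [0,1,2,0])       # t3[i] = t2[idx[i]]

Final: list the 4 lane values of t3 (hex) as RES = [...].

RES = [0x70, 0x7b, 0xa2, 0x70]

t0 = [0xa2, 0x17, 0x60, 0x70]
t1 = [0x17, 0x60, 0x70, 0xa2]
t2 = [0x70, 0x7b, 0xa2, 0x76]
t3 = [0x70, 0x7b, 0xa2, 0x70]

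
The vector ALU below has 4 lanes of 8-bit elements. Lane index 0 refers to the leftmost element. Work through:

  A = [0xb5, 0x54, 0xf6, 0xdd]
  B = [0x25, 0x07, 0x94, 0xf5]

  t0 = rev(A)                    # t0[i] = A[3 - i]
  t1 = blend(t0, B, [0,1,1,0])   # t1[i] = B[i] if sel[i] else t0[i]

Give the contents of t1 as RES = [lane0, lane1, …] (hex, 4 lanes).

  t0: dd f6 54 b5
  t1: dd 07 94 b5

RES = [ 0xdd  0x07  0x94  0xb5 ]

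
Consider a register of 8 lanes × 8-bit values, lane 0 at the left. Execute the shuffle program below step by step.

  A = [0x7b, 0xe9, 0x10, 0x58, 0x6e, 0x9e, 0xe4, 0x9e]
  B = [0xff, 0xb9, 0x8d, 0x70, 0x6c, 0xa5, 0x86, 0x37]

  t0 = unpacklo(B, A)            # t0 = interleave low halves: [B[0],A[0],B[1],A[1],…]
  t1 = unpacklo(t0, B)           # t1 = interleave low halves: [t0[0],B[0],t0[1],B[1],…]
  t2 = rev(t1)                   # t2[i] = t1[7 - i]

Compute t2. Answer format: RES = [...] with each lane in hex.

RES = [0x70, 0xe9, 0x8d, 0xb9, 0xb9, 0x7b, 0xff, 0xff]

  t0: ff 7b b9 e9 8d 10 70 58
  t1: ff ff 7b b9 b9 8d e9 70
  t2: 70 e9 8d b9 b9 7b ff ff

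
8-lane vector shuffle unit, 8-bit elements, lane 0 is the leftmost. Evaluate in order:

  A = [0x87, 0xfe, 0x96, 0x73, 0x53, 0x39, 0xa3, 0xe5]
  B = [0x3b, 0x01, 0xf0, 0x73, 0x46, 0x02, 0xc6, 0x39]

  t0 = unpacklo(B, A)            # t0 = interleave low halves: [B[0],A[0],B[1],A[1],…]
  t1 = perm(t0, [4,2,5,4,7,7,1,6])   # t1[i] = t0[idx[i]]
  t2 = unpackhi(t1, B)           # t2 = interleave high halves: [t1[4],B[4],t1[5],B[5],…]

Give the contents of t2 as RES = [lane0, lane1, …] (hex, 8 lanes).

t0 = [0x3b, 0x87, 0x01, 0xfe, 0xf0, 0x96, 0x73, 0x73]
t1 = [0xf0, 0x01, 0x96, 0xf0, 0x73, 0x73, 0x87, 0x73]
t2 = [0x73, 0x46, 0x73, 0x02, 0x87, 0xc6, 0x73, 0x39]

RES = [ 0x73  0x46  0x73  0x02  0x87  0xc6  0x73  0x39 ]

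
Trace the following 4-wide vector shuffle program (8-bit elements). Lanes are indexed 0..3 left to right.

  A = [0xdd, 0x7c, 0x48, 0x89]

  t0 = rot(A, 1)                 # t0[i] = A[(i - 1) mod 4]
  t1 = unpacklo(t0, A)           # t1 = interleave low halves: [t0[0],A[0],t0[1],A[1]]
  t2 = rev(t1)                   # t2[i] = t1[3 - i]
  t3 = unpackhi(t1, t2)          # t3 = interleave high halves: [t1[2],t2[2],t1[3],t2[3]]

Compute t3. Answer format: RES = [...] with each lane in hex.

RES = [ 0xdd  0xdd  0x7c  0x89 ]

  t0: 89 dd 7c 48
  t1: 89 dd dd 7c
  t2: 7c dd dd 89
  t3: dd dd 7c 89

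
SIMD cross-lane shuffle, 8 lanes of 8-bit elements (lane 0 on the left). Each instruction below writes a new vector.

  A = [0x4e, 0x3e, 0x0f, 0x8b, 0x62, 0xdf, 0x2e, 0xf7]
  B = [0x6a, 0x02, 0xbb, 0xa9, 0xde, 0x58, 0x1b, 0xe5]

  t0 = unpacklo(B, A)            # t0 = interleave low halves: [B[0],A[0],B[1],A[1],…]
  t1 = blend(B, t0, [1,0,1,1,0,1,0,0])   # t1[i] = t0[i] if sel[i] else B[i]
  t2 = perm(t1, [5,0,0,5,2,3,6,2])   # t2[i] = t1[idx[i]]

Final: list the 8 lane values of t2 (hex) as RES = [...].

RES = [0x0f, 0x6a, 0x6a, 0x0f, 0x02, 0x3e, 0x1b, 0x02]

  t0: 6a 4e 02 3e bb 0f a9 8b
  t1: 6a 02 02 3e de 0f 1b e5
  t2: 0f 6a 6a 0f 02 3e 1b 02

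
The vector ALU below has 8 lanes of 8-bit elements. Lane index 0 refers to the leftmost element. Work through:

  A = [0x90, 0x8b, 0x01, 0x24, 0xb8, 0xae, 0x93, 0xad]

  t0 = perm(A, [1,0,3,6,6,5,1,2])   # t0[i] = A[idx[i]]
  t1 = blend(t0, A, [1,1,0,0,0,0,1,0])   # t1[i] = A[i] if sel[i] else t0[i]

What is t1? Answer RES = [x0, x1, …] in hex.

t0 = [0x8b, 0x90, 0x24, 0x93, 0x93, 0xae, 0x8b, 0x01]
t1 = [0x90, 0x8b, 0x24, 0x93, 0x93, 0xae, 0x93, 0x01]

RES = [ 0x90  0x8b  0x24  0x93  0x93  0xae  0x93  0x01 ]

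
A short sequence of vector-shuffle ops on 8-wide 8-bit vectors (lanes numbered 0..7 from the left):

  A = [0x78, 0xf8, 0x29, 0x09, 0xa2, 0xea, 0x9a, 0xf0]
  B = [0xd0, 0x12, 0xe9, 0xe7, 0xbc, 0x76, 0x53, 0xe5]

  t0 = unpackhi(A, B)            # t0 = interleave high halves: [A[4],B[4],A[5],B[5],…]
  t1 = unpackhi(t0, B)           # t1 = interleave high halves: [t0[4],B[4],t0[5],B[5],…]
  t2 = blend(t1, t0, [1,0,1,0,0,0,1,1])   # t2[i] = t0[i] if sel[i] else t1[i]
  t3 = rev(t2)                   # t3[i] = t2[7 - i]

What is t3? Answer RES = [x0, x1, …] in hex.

RES = [0xe5, 0xf0, 0x53, 0xf0, 0x76, 0xea, 0xbc, 0xa2]

t0 = [0xa2, 0xbc, 0xea, 0x76, 0x9a, 0x53, 0xf0, 0xe5]
t1 = [0x9a, 0xbc, 0x53, 0x76, 0xf0, 0x53, 0xe5, 0xe5]
t2 = [0xa2, 0xbc, 0xea, 0x76, 0xf0, 0x53, 0xf0, 0xe5]
t3 = [0xe5, 0xf0, 0x53, 0xf0, 0x76, 0xea, 0xbc, 0xa2]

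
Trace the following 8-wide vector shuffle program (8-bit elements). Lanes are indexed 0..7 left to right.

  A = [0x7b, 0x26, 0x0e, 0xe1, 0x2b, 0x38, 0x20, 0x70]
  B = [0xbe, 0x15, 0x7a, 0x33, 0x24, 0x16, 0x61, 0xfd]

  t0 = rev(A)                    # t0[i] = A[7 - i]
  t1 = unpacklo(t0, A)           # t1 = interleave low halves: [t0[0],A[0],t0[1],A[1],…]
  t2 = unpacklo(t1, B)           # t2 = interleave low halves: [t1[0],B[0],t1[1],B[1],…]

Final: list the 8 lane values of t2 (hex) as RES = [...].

→ t0 |70|20|38|2b|e1|0e|26|7b|
→ t1 |70|7b|20|26|38|0e|2b|e1|
→ t2 |70|be|7b|15|20|7a|26|33|

RES = [ 0x70  0xbe  0x7b  0x15  0x20  0x7a  0x26  0x33 ]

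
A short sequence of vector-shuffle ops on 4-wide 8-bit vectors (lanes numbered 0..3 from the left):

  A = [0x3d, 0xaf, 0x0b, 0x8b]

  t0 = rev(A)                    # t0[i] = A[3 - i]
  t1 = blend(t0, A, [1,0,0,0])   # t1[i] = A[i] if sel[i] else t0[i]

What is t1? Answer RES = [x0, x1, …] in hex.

t0 = [0x8b, 0x0b, 0xaf, 0x3d]
t1 = [0x3d, 0x0b, 0xaf, 0x3d]

RES = [ 0x3d  0x0b  0xaf  0x3d ]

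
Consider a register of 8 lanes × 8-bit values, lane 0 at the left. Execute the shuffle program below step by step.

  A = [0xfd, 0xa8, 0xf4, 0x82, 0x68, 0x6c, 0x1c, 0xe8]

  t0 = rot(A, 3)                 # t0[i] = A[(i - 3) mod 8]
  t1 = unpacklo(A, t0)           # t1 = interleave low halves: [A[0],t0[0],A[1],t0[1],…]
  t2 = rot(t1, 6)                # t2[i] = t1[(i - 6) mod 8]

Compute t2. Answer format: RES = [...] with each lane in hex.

RES = [ 0xa8  0x1c  0xf4  0xe8  0x82  0xfd  0xfd  0x6c ]

t0 = [0x6c, 0x1c, 0xe8, 0xfd, 0xa8, 0xf4, 0x82, 0x68]
t1 = [0xfd, 0x6c, 0xa8, 0x1c, 0xf4, 0xe8, 0x82, 0xfd]
t2 = [0xa8, 0x1c, 0xf4, 0xe8, 0x82, 0xfd, 0xfd, 0x6c]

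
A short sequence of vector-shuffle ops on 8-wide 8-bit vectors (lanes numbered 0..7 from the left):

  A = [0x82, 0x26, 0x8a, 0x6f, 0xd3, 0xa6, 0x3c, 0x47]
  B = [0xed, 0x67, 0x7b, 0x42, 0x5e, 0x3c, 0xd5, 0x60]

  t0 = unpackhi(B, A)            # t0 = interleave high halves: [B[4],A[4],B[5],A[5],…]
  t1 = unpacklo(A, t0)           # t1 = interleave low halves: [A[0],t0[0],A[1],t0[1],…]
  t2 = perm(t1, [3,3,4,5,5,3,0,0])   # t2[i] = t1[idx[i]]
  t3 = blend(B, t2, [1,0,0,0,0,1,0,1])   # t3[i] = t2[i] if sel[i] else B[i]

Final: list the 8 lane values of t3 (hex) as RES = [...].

RES = [ 0xd3  0x67  0x7b  0x42  0x5e  0xd3  0xd5  0x82 ]

  t0: 5e d3 3c a6 d5 3c 60 47
  t1: 82 5e 26 d3 8a 3c 6f a6
  t2: d3 d3 8a 3c 3c d3 82 82
  t3: d3 67 7b 42 5e d3 d5 82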